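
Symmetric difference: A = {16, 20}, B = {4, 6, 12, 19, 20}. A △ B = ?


A △ B = (A \ B) ∪ (B \ A) = elements in exactly one of A or B
A \ B = {16}
B \ A = {4, 6, 12, 19}
A △ B = {4, 6, 12, 16, 19}

A △ B = {4, 6, 12, 16, 19}


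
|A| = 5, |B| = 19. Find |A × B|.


|A × B| = |A| × |B|
= 5 × 19
= 95

|A × B| = 95


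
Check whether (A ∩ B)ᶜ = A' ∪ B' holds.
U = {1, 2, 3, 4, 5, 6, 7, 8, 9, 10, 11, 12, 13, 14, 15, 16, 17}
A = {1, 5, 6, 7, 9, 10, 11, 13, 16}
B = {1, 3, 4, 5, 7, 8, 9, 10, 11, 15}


LHS: A ∩ B = {1, 5, 7, 9, 10, 11}
(A ∩ B)' = U \ (A ∩ B) = {2, 3, 4, 6, 8, 12, 13, 14, 15, 16, 17}
A' = {2, 3, 4, 8, 12, 14, 15, 17}, B' = {2, 6, 12, 13, 14, 16, 17}
Claimed RHS: A' ∪ B' = {2, 3, 4, 6, 8, 12, 13, 14, 15, 16, 17}
Identity is VALID: LHS = RHS = {2, 3, 4, 6, 8, 12, 13, 14, 15, 16, 17} ✓

Identity is valid. (A ∩ B)' = A' ∪ B' = {2, 3, 4, 6, 8, 12, 13, 14, 15, 16, 17}


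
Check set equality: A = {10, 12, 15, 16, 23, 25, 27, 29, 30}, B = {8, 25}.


Two sets are equal iff they have exactly the same elements.
A = {10, 12, 15, 16, 23, 25, 27, 29, 30}
B = {8, 25}
Differences: {8, 10, 12, 15, 16, 23, 27, 29, 30}
A ≠ B

No, A ≠ B


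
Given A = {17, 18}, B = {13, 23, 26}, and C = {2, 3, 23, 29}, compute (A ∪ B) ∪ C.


A ∪ B = {13, 17, 18, 23, 26}
(A ∪ B) ∪ C = {2, 3, 13, 17, 18, 23, 26, 29}

A ∪ B ∪ C = {2, 3, 13, 17, 18, 23, 26, 29}


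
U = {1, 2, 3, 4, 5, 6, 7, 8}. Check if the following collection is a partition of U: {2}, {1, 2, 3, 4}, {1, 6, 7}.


A partition requires: (1) non-empty parts, (2) pairwise disjoint, (3) union = U
Parts: {2}, {1, 2, 3, 4}, {1, 6, 7}
Union of parts: {1, 2, 3, 4, 6, 7}
U = {1, 2, 3, 4, 5, 6, 7, 8}
All non-empty? True
Pairwise disjoint? False
Covers U? False

No, not a valid partition


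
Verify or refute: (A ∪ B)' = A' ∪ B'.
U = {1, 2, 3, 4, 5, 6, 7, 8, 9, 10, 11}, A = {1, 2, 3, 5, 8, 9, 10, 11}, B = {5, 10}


LHS: A ∪ B = {1, 2, 3, 5, 8, 9, 10, 11}
(A ∪ B)' = U \ (A ∪ B) = {4, 6, 7}
A' = {4, 6, 7}, B' = {1, 2, 3, 4, 6, 7, 8, 9, 11}
Claimed RHS: A' ∪ B' = {1, 2, 3, 4, 6, 7, 8, 9, 11}
Identity is INVALID: LHS = {4, 6, 7} but the RHS claimed here equals {1, 2, 3, 4, 6, 7, 8, 9, 11}. The correct form is (A ∪ B)' = A' ∩ B'.

Identity is invalid: (A ∪ B)' = {4, 6, 7} but A' ∪ B' = {1, 2, 3, 4, 6, 7, 8, 9, 11}. The correct De Morgan law is (A ∪ B)' = A' ∩ B'.


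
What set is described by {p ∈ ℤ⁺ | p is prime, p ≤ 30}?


Checking each candidate:
Condition: primes ≤ 30
Result = {2, 3, 5, 7, 11, 13, 17, 19, 23, 29}

{2, 3, 5, 7, 11, 13, 17, 19, 23, 29}


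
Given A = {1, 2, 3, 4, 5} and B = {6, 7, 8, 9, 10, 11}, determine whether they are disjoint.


Disjoint means A ∩ B = ∅.
A ∩ B = ∅
A ∩ B = ∅, so A and B are disjoint.

Yes, A and B are disjoint


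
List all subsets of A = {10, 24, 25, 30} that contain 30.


A subset of A contains 30 iff the remaining 3 elements form any subset of A \ {30}.
Count: 2^(n-1) = 2^3 = 8
Subsets containing 30: {30}, {10, 30}, {24, 30}, {25, 30}, {10, 24, 30}, {10, 25, 30}, {24, 25, 30}, {10, 24, 25, 30}

Subsets containing 30 (8 total): {30}, {10, 30}, {24, 30}, {25, 30}, {10, 24, 30}, {10, 25, 30}, {24, 25, 30}, {10, 24, 25, 30}


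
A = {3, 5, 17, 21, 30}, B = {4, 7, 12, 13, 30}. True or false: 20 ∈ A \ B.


A = {3, 5, 17, 21, 30}, B = {4, 7, 12, 13, 30}
A \ B = elements in A but not in B
A \ B = {3, 5, 17, 21}
Checking if 20 ∈ A \ B
20 is not in A \ B → False

20 ∉ A \ B


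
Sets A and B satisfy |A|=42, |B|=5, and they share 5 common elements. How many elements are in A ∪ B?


|A ∪ B| = |A| + |B| - |A ∩ B|
= 42 + 5 - 5
= 42

|A ∪ B| = 42


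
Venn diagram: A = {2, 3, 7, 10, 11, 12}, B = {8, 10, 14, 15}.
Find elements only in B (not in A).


A = {2, 3, 7, 10, 11, 12}
B = {8, 10, 14, 15}
Region: only in B (not in A)
Elements: {8, 14, 15}

Elements only in B (not in A): {8, 14, 15}


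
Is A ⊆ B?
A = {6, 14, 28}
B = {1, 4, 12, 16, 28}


A ⊆ B means every element of A is in B.
Elements in A not in B: {6, 14}
So A ⊄ B.

No, A ⊄ B


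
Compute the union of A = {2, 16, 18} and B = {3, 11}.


A ∪ B = all elements in A or B (or both)
A = {2, 16, 18}
B = {3, 11}
A ∪ B = {2, 3, 11, 16, 18}

A ∪ B = {2, 3, 11, 16, 18}


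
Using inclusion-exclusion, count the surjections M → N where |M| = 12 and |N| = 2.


n = |M| = 12, k = |N| = 2. Surjections via inclusion-exclusion:
S(n,k) = Σ(-1)^i × C(k,i) × (k-i)^n, i=0 to k
i=0: (-1)^0×C(2,0)×2^12 = 4096
i=1: (-1)^1×C(2,1)×1^12 = -2
i=2: (-1)^2×C(2,2)×0^12 = 0
Total = 4094

Number of surjections = 4094


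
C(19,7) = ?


C(n,k) = n! / (k!(n-k)!)
C(19,7) = 19! / (7!12!)
= 50388

C(19,7) = 50388


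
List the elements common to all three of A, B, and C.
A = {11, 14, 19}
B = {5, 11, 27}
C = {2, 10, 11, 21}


A ∩ B = {11}
(A ∩ B) ∩ C = {11}

A ∩ B ∩ C = {11}


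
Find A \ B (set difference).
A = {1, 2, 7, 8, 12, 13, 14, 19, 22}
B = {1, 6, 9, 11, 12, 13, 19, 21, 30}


A \ B = elements in A but not in B
A = {1, 2, 7, 8, 12, 13, 14, 19, 22}
B = {1, 6, 9, 11, 12, 13, 19, 21, 30}
Remove from A any elements in B
A \ B = {2, 7, 8, 14, 22}

A \ B = {2, 7, 8, 14, 22}


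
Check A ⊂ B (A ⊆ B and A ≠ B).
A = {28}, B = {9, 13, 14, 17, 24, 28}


A ⊂ B requires: A ⊆ B AND A ≠ B.
A ⊆ B? Yes
A = B? No
A ⊂ B: Yes (A is a proper subset of B)

Yes, A ⊂ B


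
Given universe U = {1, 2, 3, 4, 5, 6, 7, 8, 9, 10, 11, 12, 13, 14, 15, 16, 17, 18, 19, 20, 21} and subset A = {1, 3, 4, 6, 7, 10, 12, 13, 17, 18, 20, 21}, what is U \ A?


Aᶜ = U \ A = elements in U but not in A
U = {1, 2, 3, 4, 5, 6, 7, 8, 9, 10, 11, 12, 13, 14, 15, 16, 17, 18, 19, 20, 21}
A = {1, 3, 4, 6, 7, 10, 12, 13, 17, 18, 20, 21}
Aᶜ = {2, 5, 8, 9, 11, 14, 15, 16, 19}

Aᶜ = {2, 5, 8, 9, 11, 14, 15, 16, 19}


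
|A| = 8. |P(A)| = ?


Number of subsets = 2^n
= 2^8
= 256

|P(A)| = 256


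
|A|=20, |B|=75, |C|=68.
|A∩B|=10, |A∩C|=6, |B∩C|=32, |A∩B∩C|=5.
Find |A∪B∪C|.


|A∪B∪C| = |A|+|B|+|C| - |A∩B|-|A∩C|-|B∩C| + |A∩B∩C|
= 20+75+68 - 10-6-32 + 5
= 163 - 48 + 5
= 120

|A ∪ B ∪ C| = 120


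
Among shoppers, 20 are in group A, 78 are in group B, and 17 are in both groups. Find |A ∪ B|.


|A ∪ B| = |A| + |B| - |A ∩ B|
= 20 + 78 - 17
= 81

|A ∪ B| = 81


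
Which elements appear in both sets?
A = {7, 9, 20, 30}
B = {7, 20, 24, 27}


A ∩ B = elements in both A and B
A = {7, 9, 20, 30}
B = {7, 20, 24, 27}
A ∩ B = {7, 20}

A ∩ B = {7, 20}


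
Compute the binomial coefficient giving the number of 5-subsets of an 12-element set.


C(n,k) = n! / (k!(n-k)!)
C(12,5) = 12! / (5!7!)
= 792

C(12,5) = 792


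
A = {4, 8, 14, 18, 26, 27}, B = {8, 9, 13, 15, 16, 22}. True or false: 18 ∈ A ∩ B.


A = {4, 8, 14, 18, 26, 27}, B = {8, 9, 13, 15, 16, 22}
A ∩ B = elements in both A and B
A ∩ B = {8}
Checking if 18 ∈ A ∩ B
18 is not in A ∩ B → False

18 ∉ A ∩ B


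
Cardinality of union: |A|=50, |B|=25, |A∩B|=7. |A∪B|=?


|A ∪ B| = |A| + |B| - |A ∩ B|
= 50 + 25 - 7
= 68

|A ∪ B| = 68


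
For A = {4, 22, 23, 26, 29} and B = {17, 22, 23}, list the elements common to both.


A ∩ B = elements in both A and B
A = {4, 22, 23, 26, 29}
B = {17, 22, 23}
A ∩ B = {22, 23}

A ∩ B = {22, 23}


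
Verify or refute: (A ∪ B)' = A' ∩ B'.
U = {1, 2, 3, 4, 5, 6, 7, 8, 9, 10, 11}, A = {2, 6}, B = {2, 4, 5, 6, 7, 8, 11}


LHS: A ∪ B = {2, 4, 5, 6, 7, 8, 11}
(A ∪ B)' = U \ (A ∪ B) = {1, 3, 9, 10}
A' = {1, 3, 4, 5, 7, 8, 9, 10, 11}, B' = {1, 3, 9, 10}
Claimed RHS: A' ∩ B' = {1, 3, 9, 10}
Identity is VALID: LHS = RHS = {1, 3, 9, 10} ✓

Identity is valid. (A ∪ B)' = A' ∩ B' = {1, 3, 9, 10}


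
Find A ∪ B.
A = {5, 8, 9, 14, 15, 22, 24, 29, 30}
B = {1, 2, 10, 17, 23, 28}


A ∪ B = all elements in A or B (or both)
A = {5, 8, 9, 14, 15, 22, 24, 29, 30}
B = {1, 2, 10, 17, 23, 28}
A ∪ B = {1, 2, 5, 8, 9, 10, 14, 15, 17, 22, 23, 24, 28, 29, 30}

A ∪ B = {1, 2, 5, 8, 9, 10, 14, 15, 17, 22, 23, 24, 28, 29, 30}


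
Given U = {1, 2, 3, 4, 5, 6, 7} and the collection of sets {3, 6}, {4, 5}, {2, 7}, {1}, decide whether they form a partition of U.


A partition requires: (1) non-empty parts, (2) pairwise disjoint, (3) union = U
Parts: {3, 6}, {4, 5}, {2, 7}, {1}
Union of parts: {1, 2, 3, 4, 5, 6, 7}
U = {1, 2, 3, 4, 5, 6, 7}
All non-empty? True
Pairwise disjoint? True
Covers U? True

Yes, valid partition


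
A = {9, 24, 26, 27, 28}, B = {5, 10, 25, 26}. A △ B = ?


A △ B = (A \ B) ∪ (B \ A) = elements in exactly one of A or B
A \ B = {9, 24, 27, 28}
B \ A = {5, 10, 25}
A △ B = {5, 9, 10, 24, 25, 27, 28}

A △ B = {5, 9, 10, 24, 25, 27, 28}


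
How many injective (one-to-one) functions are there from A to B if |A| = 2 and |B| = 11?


An injection sends each of |A| = 2 inputs to a distinct output in B.
# injections = |B|·(|B|-1)·…·(|B|-|A|+1) = 11! / (11 - 2)!
= 11 × 10
= 110

Number of injections = 110


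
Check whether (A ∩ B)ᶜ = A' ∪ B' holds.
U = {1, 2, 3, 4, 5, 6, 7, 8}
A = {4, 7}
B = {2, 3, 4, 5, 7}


LHS: A ∩ B = {4, 7}
(A ∩ B)' = U \ (A ∩ B) = {1, 2, 3, 5, 6, 8}
A' = {1, 2, 3, 5, 6, 8}, B' = {1, 6, 8}
Claimed RHS: A' ∪ B' = {1, 2, 3, 5, 6, 8}
Identity is VALID: LHS = RHS = {1, 2, 3, 5, 6, 8} ✓

Identity is valid. (A ∩ B)' = A' ∪ B' = {1, 2, 3, 5, 6, 8}


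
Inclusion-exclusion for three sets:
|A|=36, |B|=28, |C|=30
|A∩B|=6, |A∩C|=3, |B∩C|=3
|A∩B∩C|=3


|A∪B∪C| = |A|+|B|+|C| - |A∩B|-|A∩C|-|B∩C| + |A∩B∩C|
= 36+28+30 - 6-3-3 + 3
= 94 - 12 + 3
= 85

|A ∪ B ∪ C| = 85


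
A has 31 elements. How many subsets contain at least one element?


Total subsets = 2^n = 2^31 = 2147483648
Non-empty subsets exclude the empty set: 2^n - 1
= 2147483648 - 1
= 2147483647

Number of non-empty subsets = 2147483647


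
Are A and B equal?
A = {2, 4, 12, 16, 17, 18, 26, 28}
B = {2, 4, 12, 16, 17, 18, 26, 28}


Two sets are equal iff they have exactly the same elements.
A = {2, 4, 12, 16, 17, 18, 26, 28}
B = {2, 4, 12, 16, 17, 18, 26, 28}
Same elements → A = B

Yes, A = B


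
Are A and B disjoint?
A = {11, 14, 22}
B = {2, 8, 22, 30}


Disjoint means A ∩ B = ∅.
A ∩ B = {22}
A ∩ B ≠ ∅, so A and B are NOT disjoint.

No, A and B are not disjoint (A ∩ B = {22})


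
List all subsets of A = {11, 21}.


|A| = 2, so |P(A)| = 2^2 = 4
Enumerate subsets by cardinality (0 to 2):
∅, {11}, {21}, {11, 21}

P(A) has 4 subsets: ∅, {11}, {21}, {11, 21}


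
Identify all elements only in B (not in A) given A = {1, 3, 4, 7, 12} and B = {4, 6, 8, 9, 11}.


A = {1, 3, 4, 7, 12}
B = {4, 6, 8, 9, 11}
Region: only in B (not in A)
Elements: {6, 8, 9, 11}

Elements only in B (not in A): {6, 8, 9, 11}


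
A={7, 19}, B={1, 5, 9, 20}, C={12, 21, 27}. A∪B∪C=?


A ∪ B = {1, 5, 7, 9, 19, 20}
(A ∪ B) ∪ C = {1, 5, 7, 9, 12, 19, 20, 21, 27}

A ∪ B ∪ C = {1, 5, 7, 9, 12, 19, 20, 21, 27}


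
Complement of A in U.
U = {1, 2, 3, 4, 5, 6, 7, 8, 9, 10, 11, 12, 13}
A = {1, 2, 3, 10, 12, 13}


Aᶜ = U \ A = elements in U but not in A
U = {1, 2, 3, 4, 5, 6, 7, 8, 9, 10, 11, 12, 13}
A = {1, 2, 3, 10, 12, 13}
Aᶜ = {4, 5, 6, 7, 8, 9, 11}

Aᶜ = {4, 5, 6, 7, 8, 9, 11}


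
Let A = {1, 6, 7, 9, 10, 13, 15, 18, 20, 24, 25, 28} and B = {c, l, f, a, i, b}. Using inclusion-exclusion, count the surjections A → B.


n = |A| = 12, k = |B| = 6. Surjections via inclusion-exclusion:
S(n,k) = Σ(-1)^i × C(k,i) × (k-i)^n, i=0 to k
i=0: (-1)^0×C(6,0)×6^12 = 2176782336
i=1: (-1)^1×C(6,1)×5^12 = -1464843750
i=2: (-1)^2×C(6,2)×4^12 = 251658240
i=3: (-1)^3×C(6,3)×3^12 = -10628820
i=4: (-1)^4×C(6,4)×2^12 = 61440
i=5: (-1)^5×C(6,5)×1^12 = -6
i=6: (-1)^6×C(6,6)×0^12 = 0
Total = 953029440

Number of surjections = 953029440


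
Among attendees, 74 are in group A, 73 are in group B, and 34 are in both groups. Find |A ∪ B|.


|A ∪ B| = |A| + |B| - |A ∩ B|
= 74 + 73 - 34
= 113

|A ∪ B| = 113


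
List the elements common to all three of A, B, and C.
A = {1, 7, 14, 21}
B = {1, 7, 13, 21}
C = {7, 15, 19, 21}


A ∩ B = {1, 7, 21}
(A ∩ B) ∩ C = {7, 21}

A ∩ B ∩ C = {7, 21}


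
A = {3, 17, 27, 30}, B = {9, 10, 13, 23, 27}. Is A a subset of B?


A ⊆ B means every element of A is in B.
Elements in A not in B: {3, 17, 30}
So A ⊄ B.

No, A ⊄ B


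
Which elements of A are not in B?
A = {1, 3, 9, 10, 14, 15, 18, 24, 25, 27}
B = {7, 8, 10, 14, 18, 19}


A \ B = elements in A but not in B
A = {1, 3, 9, 10, 14, 15, 18, 24, 25, 27}
B = {7, 8, 10, 14, 18, 19}
Remove from A any elements in B
A \ B = {1, 3, 9, 15, 24, 25, 27}

A \ B = {1, 3, 9, 15, 24, 25, 27}


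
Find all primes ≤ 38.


Checking each candidate:
Condition: primes ≤ 38
Result = {2, 3, 5, 7, 11, 13, 17, 19, 23, 29, 31, 37}

{2, 3, 5, 7, 11, 13, 17, 19, 23, 29, 31, 37}


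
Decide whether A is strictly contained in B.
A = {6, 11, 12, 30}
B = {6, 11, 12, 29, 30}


A ⊂ B requires: A ⊆ B AND A ≠ B.
A ⊆ B? Yes
A = B? No
A ⊂ B: Yes (A is a proper subset of B)

Yes, A ⊂ B


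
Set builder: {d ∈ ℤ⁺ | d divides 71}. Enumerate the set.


Checking each candidate:
Condition: positive divisors of 71
Result = {1, 71}

{1, 71}


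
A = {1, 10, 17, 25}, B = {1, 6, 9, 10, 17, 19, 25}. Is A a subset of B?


A ⊆ B means every element of A is in B.
All elements of A are in B.
So A ⊆ B.

Yes, A ⊆ B


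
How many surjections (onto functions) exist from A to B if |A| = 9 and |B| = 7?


n = |A| = 9, k = |B| = 7. Surjections via inclusion-exclusion:
S(n,k) = Σ(-1)^i × C(k,i) × (k-i)^n, i=0 to k
i=0: (-1)^0×C(7,0)×7^9 = 40353607
i=1: (-1)^1×C(7,1)×6^9 = -70543872
i=2: (-1)^2×C(7,2)×5^9 = 41015625
i=3: (-1)^3×C(7,3)×4^9 = -9175040
i=4: (-1)^4×C(7,4)×3^9 = 688905
i=5: (-1)^5×C(7,5)×2^9 = -10752
i=6: (-1)^6×C(7,6)×1^9 = 7
i=7: (-1)^7×C(7,7)×0^9 = 0
Total = 2328480

Number of surjections = 2328480


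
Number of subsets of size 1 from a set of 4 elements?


C(n,k) = n! / (k!(n-k)!)
C(4,1) = 4! / (1!3!)
= 4

C(4,1) = 4


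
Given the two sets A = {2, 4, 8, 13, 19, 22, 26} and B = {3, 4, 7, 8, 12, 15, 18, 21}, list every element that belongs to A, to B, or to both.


A ∪ B = all elements in A or B (or both)
A = {2, 4, 8, 13, 19, 22, 26}
B = {3, 4, 7, 8, 12, 15, 18, 21}
A ∪ B = {2, 3, 4, 7, 8, 12, 13, 15, 18, 19, 21, 22, 26}

A ∪ B = {2, 3, 4, 7, 8, 12, 13, 15, 18, 19, 21, 22, 26}


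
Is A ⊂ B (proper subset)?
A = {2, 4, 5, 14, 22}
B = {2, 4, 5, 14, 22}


A ⊂ B requires: A ⊆ B AND A ≠ B.
A ⊆ B? Yes
A = B? Yes
A = B, so A is not a PROPER subset.

No, A is not a proper subset of B


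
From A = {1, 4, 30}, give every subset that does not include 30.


A subset of A that omits 30 is a subset of A \ {30}, so there are 2^(n-1) = 2^2 = 4 of them.
Subsets excluding 30: ∅, {1}, {4}, {1, 4}

Subsets excluding 30 (4 total): ∅, {1}, {4}, {1, 4}


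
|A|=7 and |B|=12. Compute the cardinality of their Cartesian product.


|A × B| = |A| × |B|
= 7 × 12
= 84

|A × B| = 84


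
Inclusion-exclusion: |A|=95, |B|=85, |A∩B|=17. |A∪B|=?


|A ∪ B| = |A| + |B| - |A ∩ B|
= 95 + 85 - 17
= 163

|A ∪ B| = 163


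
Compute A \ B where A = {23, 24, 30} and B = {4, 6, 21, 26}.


A \ B = elements in A but not in B
A = {23, 24, 30}
B = {4, 6, 21, 26}
Remove from A any elements in B
A \ B = {23, 24, 30}

A \ B = {23, 24, 30}


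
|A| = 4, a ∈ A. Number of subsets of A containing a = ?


Subsets of A containing a correspond to subsets of A \ {a}, which has 3 elements.
Count = 2^(n-1) = 2^3
= 8

Number of subsets containing a = 8


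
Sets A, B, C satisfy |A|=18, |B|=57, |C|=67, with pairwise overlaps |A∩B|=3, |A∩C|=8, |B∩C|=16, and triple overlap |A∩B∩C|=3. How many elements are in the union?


|A∪B∪C| = |A|+|B|+|C| - |A∩B|-|A∩C|-|B∩C| + |A∩B∩C|
= 18+57+67 - 3-8-16 + 3
= 142 - 27 + 3
= 118

|A ∪ B ∪ C| = 118


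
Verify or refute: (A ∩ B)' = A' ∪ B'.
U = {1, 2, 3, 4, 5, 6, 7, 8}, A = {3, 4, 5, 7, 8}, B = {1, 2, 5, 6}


LHS: A ∩ B = {5}
(A ∩ B)' = U \ (A ∩ B) = {1, 2, 3, 4, 6, 7, 8}
A' = {1, 2, 6}, B' = {3, 4, 7, 8}
Claimed RHS: A' ∪ B' = {1, 2, 3, 4, 6, 7, 8}
Identity is VALID: LHS = RHS = {1, 2, 3, 4, 6, 7, 8} ✓

Identity is valid. (A ∩ B)' = A' ∪ B' = {1, 2, 3, 4, 6, 7, 8}


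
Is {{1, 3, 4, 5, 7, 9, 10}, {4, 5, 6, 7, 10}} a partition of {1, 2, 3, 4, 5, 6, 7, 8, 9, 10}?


A partition requires: (1) non-empty parts, (2) pairwise disjoint, (3) union = U
Parts: {1, 3, 4, 5, 7, 9, 10}, {4, 5, 6, 7, 10}
Union of parts: {1, 3, 4, 5, 6, 7, 9, 10}
U = {1, 2, 3, 4, 5, 6, 7, 8, 9, 10}
All non-empty? True
Pairwise disjoint? False
Covers U? False

No, not a valid partition


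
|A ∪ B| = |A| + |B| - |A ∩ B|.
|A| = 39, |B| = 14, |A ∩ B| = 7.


|A ∪ B| = |A| + |B| - |A ∩ B|
= 39 + 14 - 7
= 46

|A ∪ B| = 46


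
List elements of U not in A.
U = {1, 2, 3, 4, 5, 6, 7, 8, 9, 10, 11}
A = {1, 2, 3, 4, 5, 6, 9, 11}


Aᶜ = U \ A = elements in U but not in A
U = {1, 2, 3, 4, 5, 6, 7, 8, 9, 10, 11}
A = {1, 2, 3, 4, 5, 6, 9, 11}
Aᶜ = {7, 8, 10}

Aᶜ = {7, 8, 10}


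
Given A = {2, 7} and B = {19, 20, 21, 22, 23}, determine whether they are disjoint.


Disjoint means A ∩ B = ∅.
A ∩ B = ∅
A ∩ B = ∅, so A and B are disjoint.

Yes, A and B are disjoint


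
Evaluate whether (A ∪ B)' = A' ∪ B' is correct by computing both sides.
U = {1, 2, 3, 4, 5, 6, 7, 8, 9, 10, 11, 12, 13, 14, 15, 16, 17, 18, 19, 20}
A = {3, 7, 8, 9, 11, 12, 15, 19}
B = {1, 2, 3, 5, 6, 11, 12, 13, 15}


LHS: A ∪ B = {1, 2, 3, 5, 6, 7, 8, 9, 11, 12, 13, 15, 19}
(A ∪ B)' = U \ (A ∪ B) = {4, 10, 14, 16, 17, 18, 20}
A' = {1, 2, 4, 5, 6, 10, 13, 14, 16, 17, 18, 20}, B' = {4, 7, 8, 9, 10, 14, 16, 17, 18, 19, 20}
Claimed RHS: A' ∪ B' = {1, 2, 4, 5, 6, 7, 8, 9, 10, 13, 14, 16, 17, 18, 19, 20}
Identity is INVALID: LHS = {4, 10, 14, 16, 17, 18, 20} but the RHS claimed here equals {1, 2, 4, 5, 6, 7, 8, 9, 10, 13, 14, 16, 17, 18, 19, 20}. The correct form is (A ∪ B)' = A' ∩ B'.

Identity is invalid: (A ∪ B)' = {4, 10, 14, 16, 17, 18, 20} but A' ∪ B' = {1, 2, 4, 5, 6, 7, 8, 9, 10, 13, 14, 16, 17, 18, 19, 20}. The correct De Morgan law is (A ∪ B)' = A' ∩ B'.


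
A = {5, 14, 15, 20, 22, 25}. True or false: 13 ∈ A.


A = {5, 14, 15, 20, 22, 25}
Checking if 13 is in A
13 is not in A → False

13 ∉ A


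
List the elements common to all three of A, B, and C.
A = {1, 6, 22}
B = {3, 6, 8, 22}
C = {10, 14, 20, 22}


A ∩ B = {6, 22}
(A ∩ B) ∩ C = {22}

A ∩ B ∩ C = {22}


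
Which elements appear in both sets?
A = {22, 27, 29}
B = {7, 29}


A ∩ B = elements in both A and B
A = {22, 27, 29}
B = {7, 29}
A ∩ B = {29}

A ∩ B = {29}


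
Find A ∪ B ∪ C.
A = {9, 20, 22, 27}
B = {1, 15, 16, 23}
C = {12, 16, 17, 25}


A ∪ B = {1, 9, 15, 16, 20, 22, 23, 27}
(A ∪ B) ∪ C = {1, 9, 12, 15, 16, 17, 20, 22, 23, 25, 27}

A ∪ B ∪ C = {1, 9, 12, 15, 16, 17, 20, 22, 23, 25, 27}


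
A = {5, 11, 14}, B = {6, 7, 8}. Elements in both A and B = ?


A = {5, 11, 14}
B = {6, 7, 8}
Region: in both A and B
Elements: ∅

Elements in both A and B: ∅


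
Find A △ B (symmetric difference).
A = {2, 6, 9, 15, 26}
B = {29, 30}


A △ B = (A \ B) ∪ (B \ A) = elements in exactly one of A or B
A \ B = {2, 6, 9, 15, 26}
B \ A = {29, 30}
A △ B = {2, 6, 9, 15, 26, 29, 30}

A △ B = {2, 6, 9, 15, 26, 29, 30}


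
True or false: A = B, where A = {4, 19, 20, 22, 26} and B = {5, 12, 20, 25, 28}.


Two sets are equal iff they have exactly the same elements.
A = {4, 19, 20, 22, 26}
B = {5, 12, 20, 25, 28}
Differences: {4, 5, 12, 19, 22, 25, 26, 28}
A ≠ B

No, A ≠ B


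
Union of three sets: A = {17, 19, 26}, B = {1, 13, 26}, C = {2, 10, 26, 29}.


A ∪ B = {1, 13, 17, 19, 26}
(A ∪ B) ∪ C = {1, 2, 10, 13, 17, 19, 26, 29}

A ∪ B ∪ C = {1, 2, 10, 13, 17, 19, 26, 29}


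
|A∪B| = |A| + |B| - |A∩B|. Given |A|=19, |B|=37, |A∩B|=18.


|A ∪ B| = |A| + |B| - |A ∩ B|
= 19 + 37 - 18
= 38

|A ∪ B| = 38


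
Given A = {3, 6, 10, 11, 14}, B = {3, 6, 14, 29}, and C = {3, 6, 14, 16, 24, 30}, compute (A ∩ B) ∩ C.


A ∩ B = {3, 6, 14}
(A ∩ B) ∩ C = {3, 6, 14}

A ∩ B ∩ C = {3, 6, 14}


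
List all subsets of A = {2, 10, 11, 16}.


|A| = 4, so |P(A)| = 2^4 = 16
Enumerate subsets by cardinality (0 to 4):
∅, {2}, {10}, {11}, {16}, {2, 10}, {2, 11}, {2, 16}, {10, 11}, {10, 16}, {11, 16}, {2, 10, 11}, {2, 10, 16}, {2, 11, 16}, {10, 11, 16}, {2, 10, 11, 16}

P(A) has 16 subsets: ∅, {2}, {10}, {11}, {16}, {2, 10}, {2, 11}, {2, 16}, {10, 11}, {10, 16}, {11, 16}, {2, 10, 11}, {2, 10, 16}, {2, 11, 16}, {10, 11, 16}, {2, 10, 11, 16}


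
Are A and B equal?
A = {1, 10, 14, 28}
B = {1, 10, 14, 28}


Two sets are equal iff they have exactly the same elements.
A = {1, 10, 14, 28}
B = {1, 10, 14, 28}
Same elements → A = B

Yes, A = B


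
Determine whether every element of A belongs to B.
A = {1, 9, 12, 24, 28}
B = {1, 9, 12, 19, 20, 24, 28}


A ⊆ B means every element of A is in B.
All elements of A are in B.
So A ⊆ B.

Yes, A ⊆ B


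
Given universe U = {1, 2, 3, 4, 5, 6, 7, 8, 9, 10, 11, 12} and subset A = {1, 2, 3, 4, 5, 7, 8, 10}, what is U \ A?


Aᶜ = U \ A = elements in U but not in A
U = {1, 2, 3, 4, 5, 6, 7, 8, 9, 10, 11, 12}
A = {1, 2, 3, 4, 5, 7, 8, 10}
Aᶜ = {6, 9, 11, 12}

Aᶜ = {6, 9, 11, 12}


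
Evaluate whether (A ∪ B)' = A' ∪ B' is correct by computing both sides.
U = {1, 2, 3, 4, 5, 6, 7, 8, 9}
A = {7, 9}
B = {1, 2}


LHS: A ∪ B = {1, 2, 7, 9}
(A ∪ B)' = U \ (A ∪ B) = {3, 4, 5, 6, 8}
A' = {1, 2, 3, 4, 5, 6, 8}, B' = {3, 4, 5, 6, 7, 8, 9}
Claimed RHS: A' ∪ B' = {1, 2, 3, 4, 5, 6, 7, 8, 9}
Identity is INVALID: LHS = {3, 4, 5, 6, 8} but the RHS claimed here equals {1, 2, 3, 4, 5, 6, 7, 8, 9}. The correct form is (A ∪ B)' = A' ∩ B'.

Identity is invalid: (A ∪ B)' = {3, 4, 5, 6, 8} but A' ∪ B' = {1, 2, 3, 4, 5, 6, 7, 8, 9}. The correct De Morgan law is (A ∪ B)' = A' ∩ B'.


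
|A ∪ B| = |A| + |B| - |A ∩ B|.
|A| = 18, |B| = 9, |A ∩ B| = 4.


|A ∪ B| = |A| + |B| - |A ∩ B|
= 18 + 9 - 4
= 23

|A ∪ B| = 23


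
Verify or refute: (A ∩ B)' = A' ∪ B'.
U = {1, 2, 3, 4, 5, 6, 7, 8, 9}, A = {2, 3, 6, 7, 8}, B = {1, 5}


LHS: A ∩ B = ∅
(A ∩ B)' = U \ (A ∩ B) = {1, 2, 3, 4, 5, 6, 7, 8, 9}
A' = {1, 4, 5, 9}, B' = {2, 3, 4, 6, 7, 8, 9}
Claimed RHS: A' ∪ B' = {1, 2, 3, 4, 5, 6, 7, 8, 9}
Identity is VALID: LHS = RHS = {1, 2, 3, 4, 5, 6, 7, 8, 9} ✓

Identity is valid. (A ∩ B)' = A' ∪ B' = {1, 2, 3, 4, 5, 6, 7, 8, 9}


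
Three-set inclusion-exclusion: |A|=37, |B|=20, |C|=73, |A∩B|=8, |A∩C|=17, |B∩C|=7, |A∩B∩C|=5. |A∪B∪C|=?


|A∪B∪C| = |A|+|B|+|C| - |A∩B|-|A∩C|-|B∩C| + |A∩B∩C|
= 37+20+73 - 8-17-7 + 5
= 130 - 32 + 5
= 103

|A ∪ B ∪ C| = 103


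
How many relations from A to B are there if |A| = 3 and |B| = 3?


A relation from A to B is any subset of A × B.
|A × B| = 3 × 3 = 9
# relations = 2^|A × B| = 2^9 = 512

Number of relations = 512


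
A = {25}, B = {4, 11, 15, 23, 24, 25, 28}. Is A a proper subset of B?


A ⊂ B requires: A ⊆ B AND A ≠ B.
A ⊆ B? Yes
A = B? No
A ⊂ B: Yes (A is a proper subset of B)

Yes, A ⊂ B


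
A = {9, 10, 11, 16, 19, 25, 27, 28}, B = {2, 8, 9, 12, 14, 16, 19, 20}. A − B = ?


A \ B = elements in A but not in B
A = {9, 10, 11, 16, 19, 25, 27, 28}
B = {2, 8, 9, 12, 14, 16, 19, 20}
Remove from A any elements in B
A \ B = {10, 11, 25, 27, 28}

A \ B = {10, 11, 25, 27, 28}


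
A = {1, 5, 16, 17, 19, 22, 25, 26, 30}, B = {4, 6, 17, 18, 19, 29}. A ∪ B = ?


A ∪ B = all elements in A or B (or both)
A = {1, 5, 16, 17, 19, 22, 25, 26, 30}
B = {4, 6, 17, 18, 19, 29}
A ∪ B = {1, 4, 5, 6, 16, 17, 18, 19, 22, 25, 26, 29, 30}

A ∪ B = {1, 4, 5, 6, 16, 17, 18, 19, 22, 25, 26, 29, 30}


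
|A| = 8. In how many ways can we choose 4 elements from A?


C(n,k) = n! / (k!(n-k)!)
C(8,4) = 8! / (4!4!)
= 70

C(8,4) = 70


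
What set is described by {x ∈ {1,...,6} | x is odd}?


Checking each candidate:
Condition: odd numbers in {1,...,6}
Result = {1, 3, 5}

{1, 3, 5}


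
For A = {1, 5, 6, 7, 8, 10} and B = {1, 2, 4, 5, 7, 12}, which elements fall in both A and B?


A = {1, 5, 6, 7, 8, 10}
B = {1, 2, 4, 5, 7, 12}
Region: in both A and B
Elements: {1, 5, 7}

Elements in both A and B: {1, 5, 7}


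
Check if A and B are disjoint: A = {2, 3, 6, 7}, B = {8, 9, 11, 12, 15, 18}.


Disjoint means A ∩ B = ∅.
A ∩ B = ∅
A ∩ B = ∅, so A and B are disjoint.

Yes, A and B are disjoint


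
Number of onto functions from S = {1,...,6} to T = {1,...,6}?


n = |S| = 6, k = |T| = 6. Surjections via inclusion-exclusion:
S(n,k) = Σ(-1)^i × C(k,i) × (k-i)^n, i=0 to k
i=0: (-1)^0×C(6,0)×6^6 = 46656
i=1: (-1)^1×C(6,1)×5^6 = -93750
i=2: (-1)^2×C(6,2)×4^6 = 61440
i=3: (-1)^3×C(6,3)×3^6 = -14580
i=4: (-1)^4×C(6,4)×2^6 = 960
i=5: (-1)^5×C(6,5)×1^6 = -6
i=6: (-1)^6×C(6,6)×0^6 = 0
Total = 720

Number of surjections = 720


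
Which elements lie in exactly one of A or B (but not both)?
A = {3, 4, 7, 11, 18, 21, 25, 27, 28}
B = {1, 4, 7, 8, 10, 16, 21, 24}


A △ B = (A \ B) ∪ (B \ A) = elements in exactly one of A or B
A \ B = {3, 11, 18, 25, 27, 28}
B \ A = {1, 8, 10, 16, 24}
A △ B = {1, 3, 8, 10, 11, 16, 18, 24, 25, 27, 28}

A △ B = {1, 3, 8, 10, 11, 16, 18, 24, 25, 27, 28}


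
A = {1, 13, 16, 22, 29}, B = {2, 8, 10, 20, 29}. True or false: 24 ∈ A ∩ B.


A = {1, 13, 16, 22, 29}, B = {2, 8, 10, 20, 29}
A ∩ B = elements in both A and B
A ∩ B = {29}
Checking if 24 ∈ A ∩ B
24 is not in A ∩ B → False

24 ∉ A ∩ B


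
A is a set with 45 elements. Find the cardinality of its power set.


Number of subsets = 2^n
= 2^45
= 35184372088832

|P(A)| = 35184372088832


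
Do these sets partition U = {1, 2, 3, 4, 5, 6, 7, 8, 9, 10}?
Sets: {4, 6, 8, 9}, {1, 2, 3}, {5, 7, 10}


A partition requires: (1) non-empty parts, (2) pairwise disjoint, (3) union = U
Parts: {4, 6, 8, 9}, {1, 2, 3}, {5, 7, 10}
Union of parts: {1, 2, 3, 4, 5, 6, 7, 8, 9, 10}
U = {1, 2, 3, 4, 5, 6, 7, 8, 9, 10}
All non-empty? True
Pairwise disjoint? True
Covers U? True

Yes, valid partition


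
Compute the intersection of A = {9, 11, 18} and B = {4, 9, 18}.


A ∩ B = elements in both A and B
A = {9, 11, 18}
B = {4, 9, 18}
A ∩ B = {9, 18}

A ∩ B = {9, 18}


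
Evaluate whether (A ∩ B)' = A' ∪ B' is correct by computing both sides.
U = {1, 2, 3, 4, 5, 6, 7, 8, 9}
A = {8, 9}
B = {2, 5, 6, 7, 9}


LHS: A ∩ B = {9}
(A ∩ B)' = U \ (A ∩ B) = {1, 2, 3, 4, 5, 6, 7, 8}
A' = {1, 2, 3, 4, 5, 6, 7}, B' = {1, 3, 4, 8}
Claimed RHS: A' ∪ B' = {1, 2, 3, 4, 5, 6, 7, 8}
Identity is VALID: LHS = RHS = {1, 2, 3, 4, 5, 6, 7, 8} ✓

Identity is valid. (A ∩ B)' = A' ∪ B' = {1, 2, 3, 4, 5, 6, 7, 8}


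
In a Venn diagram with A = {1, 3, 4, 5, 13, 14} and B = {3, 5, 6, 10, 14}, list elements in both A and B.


A = {1, 3, 4, 5, 13, 14}
B = {3, 5, 6, 10, 14}
Region: in both A and B
Elements: {3, 5, 14}

Elements in both A and B: {3, 5, 14}


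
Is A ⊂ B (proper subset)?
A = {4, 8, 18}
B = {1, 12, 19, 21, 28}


A ⊂ B requires: A ⊆ B AND A ≠ B.
A ⊆ B? No
A ⊄ B, so A is not a proper subset.

No, A is not a proper subset of B


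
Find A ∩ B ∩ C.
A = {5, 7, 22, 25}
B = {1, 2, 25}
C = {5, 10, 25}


A ∩ B = {25}
(A ∩ B) ∩ C = {25}

A ∩ B ∩ C = {25}


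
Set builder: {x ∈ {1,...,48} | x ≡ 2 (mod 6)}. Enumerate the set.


Checking each candidate:
Condition: x in {1,...,48} with x ≡ 2 (mod 6)
Result = {2, 8, 14, 20, 26, 32, 38, 44}

{2, 8, 14, 20, 26, 32, 38, 44}


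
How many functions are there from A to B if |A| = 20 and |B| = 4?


Each of |A| = 20 inputs maps to any of |B| = 4 outputs.
# functions = |B|^|A| = 4^20
= 1099511627776

Number of functions = 1099511627776


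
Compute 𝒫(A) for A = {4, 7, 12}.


|A| = 3, so |P(A)| = 2^3 = 8
Enumerate subsets by cardinality (0 to 3):
∅, {4}, {7}, {12}, {4, 7}, {4, 12}, {7, 12}, {4, 7, 12}

P(A) has 8 subsets: ∅, {4}, {7}, {12}, {4, 7}, {4, 12}, {7, 12}, {4, 7, 12}


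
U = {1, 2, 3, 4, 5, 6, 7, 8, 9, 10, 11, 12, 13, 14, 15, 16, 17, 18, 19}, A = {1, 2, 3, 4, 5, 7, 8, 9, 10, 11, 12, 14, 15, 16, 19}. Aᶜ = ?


Aᶜ = U \ A = elements in U but not in A
U = {1, 2, 3, 4, 5, 6, 7, 8, 9, 10, 11, 12, 13, 14, 15, 16, 17, 18, 19}
A = {1, 2, 3, 4, 5, 7, 8, 9, 10, 11, 12, 14, 15, 16, 19}
Aᶜ = {6, 13, 17, 18}

Aᶜ = {6, 13, 17, 18}


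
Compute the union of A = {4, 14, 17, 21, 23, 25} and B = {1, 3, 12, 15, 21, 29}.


A ∪ B = all elements in A or B (or both)
A = {4, 14, 17, 21, 23, 25}
B = {1, 3, 12, 15, 21, 29}
A ∪ B = {1, 3, 4, 12, 14, 15, 17, 21, 23, 25, 29}

A ∪ B = {1, 3, 4, 12, 14, 15, 17, 21, 23, 25, 29}


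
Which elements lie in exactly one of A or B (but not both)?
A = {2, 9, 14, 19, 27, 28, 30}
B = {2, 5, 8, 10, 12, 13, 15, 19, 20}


A △ B = (A \ B) ∪ (B \ A) = elements in exactly one of A or B
A \ B = {9, 14, 27, 28, 30}
B \ A = {5, 8, 10, 12, 13, 15, 20}
A △ B = {5, 8, 9, 10, 12, 13, 14, 15, 20, 27, 28, 30}

A △ B = {5, 8, 9, 10, 12, 13, 14, 15, 20, 27, 28, 30}


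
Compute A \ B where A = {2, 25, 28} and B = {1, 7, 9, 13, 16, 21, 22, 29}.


A \ B = elements in A but not in B
A = {2, 25, 28}
B = {1, 7, 9, 13, 16, 21, 22, 29}
Remove from A any elements in B
A \ B = {2, 25, 28}

A \ B = {2, 25, 28}


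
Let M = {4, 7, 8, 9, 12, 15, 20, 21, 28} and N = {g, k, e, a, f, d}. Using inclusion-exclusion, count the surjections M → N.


n = |M| = 9, k = |N| = 6. Surjections via inclusion-exclusion:
S(n,k) = Σ(-1)^i × C(k,i) × (k-i)^n, i=0 to k
i=0: (-1)^0×C(6,0)×6^9 = 10077696
i=1: (-1)^1×C(6,1)×5^9 = -11718750
i=2: (-1)^2×C(6,2)×4^9 = 3932160
i=3: (-1)^3×C(6,3)×3^9 = -393660
i=4: (-1)^4×C(6,4)×2^9 = 7680
i=5: (-1)^5×C(6,5)×1^9 = -6
i=6: (-1)^6×C(6,6)×0^9 = 0
Total = 1905120

Number of surjections = 1905120


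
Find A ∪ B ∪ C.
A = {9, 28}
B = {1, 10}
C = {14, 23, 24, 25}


A ∪ B = {1, 9, 10, 28}
(A ∪ B) ∪ C = {1, 9, 10, 14, 23, 24, 25, 28}

A ∪ B ∪ C = {1, 9, 10, 14, 23, 24, 25, 28}


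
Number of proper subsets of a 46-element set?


Total subsets = 2^n = 2^46 = 70368744177664
Proper subsets exclude the set itself: 2^n - 1
= 70368744177664 - 1
= 70368744177663

Number of proper subsets = 70368744177663


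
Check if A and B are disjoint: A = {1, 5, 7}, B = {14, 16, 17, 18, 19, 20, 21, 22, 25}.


Disjoint means A ∩ B = ∅.
A ∩ B = ∅
A ∩ B = ∅, so A and B are disjoint.

Yes, A and B are disjoint


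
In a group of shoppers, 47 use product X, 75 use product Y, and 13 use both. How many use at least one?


|A ∪ B| = |A| + |B| - |A ∩ B|
= 47 + 75 - 13
= 109

|A ∪ B| = 109


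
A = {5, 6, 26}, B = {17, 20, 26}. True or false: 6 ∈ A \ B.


A = {5, 6, 26}, B = {17, 20, 26}
A \ B = elements in A but not in B
A \ B = {5, 6}
Checking if 6 ∈ A \ B
6 is in A \ B → True

6 ∈ A \ B


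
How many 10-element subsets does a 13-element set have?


C(n,k) = n! / (k!(n-k)!)
C(13,10) = 13! / (10!3!)
= 286

C(13,10) = 286


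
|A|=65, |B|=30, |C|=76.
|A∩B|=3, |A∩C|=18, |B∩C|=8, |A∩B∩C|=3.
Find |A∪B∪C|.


|A∪B∪C| = |A|+|B|+|C| - |A∩B|-|A∩C|-|B∩C| + |A∩B∩C|
= 65+30+76 - 3-18-8 + 3
= 171 - 29 + 3
= 145

|A ∪ B ∪ C| = 145


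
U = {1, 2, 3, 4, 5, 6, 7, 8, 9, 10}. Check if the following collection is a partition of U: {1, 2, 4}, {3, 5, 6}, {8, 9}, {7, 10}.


A partition requires: (1) non-empty parts, (2) pairwise disjoint, (3) union = U
Parts: {1, 2, 4}, {3, 5, 6}, {8, 9}, {7, 10}
Union of parts: {1, 2, 3, 4, 5, 6, 7, 8, 9, 10}
U = {1, 2, 3, 4, 5, 6, 7, 8, 9, 10}
All non-empty? True
Pairwise disjoint? True
Covers U? True

Yes, valid partition


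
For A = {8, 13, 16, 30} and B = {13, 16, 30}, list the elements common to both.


A ∩ B = elements in both A and B
A = {8, 13, 16, 30}
B = {13, 16, 30}
A ∩ B = {13, 16, 30}

A ∩ B = {13, 16, 30}


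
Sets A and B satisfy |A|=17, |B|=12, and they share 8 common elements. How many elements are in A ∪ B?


|A ∪ B| = |A| + |B| - |A ∩ B|
= 17 + 12 - 8
= 21

|A ∪ B| = 21


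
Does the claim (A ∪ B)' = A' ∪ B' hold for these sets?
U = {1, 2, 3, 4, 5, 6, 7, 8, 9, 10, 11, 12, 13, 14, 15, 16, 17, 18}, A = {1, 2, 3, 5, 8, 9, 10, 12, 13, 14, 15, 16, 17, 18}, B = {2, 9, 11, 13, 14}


LHS: A ∪ B = {1, 2, 3, 5, 8, 9, 10, 11, 12, 13, 14, 15, 16, 17, 18}
(A ∪ B)' = U \ (A ∪ B) = {4, 6, 7}
A' = {4, 6, 7, 11}, B' = {1, 3, 4, 5, 6, 7, 8, 10, 12, 15, 16, 17, 18}
Claimed RHS: A' ∪ B' = {1, 3, 4, 5, 6, 7, 8, 10, 11, 12, 15, 16, 17, 18}
Identity is INVALID: LHS = {4, 6, 7} but the RHS claimed here equals {1, 3, 4, 5, 6, 7, 8, 10, 11, 12, 15, 16, 17, 18}. The correct form is (A ∪ B)' = A' ∩ B'.

Identity is invalid: (A ∪ B)' = {4, 6, 7} but A' ∪ B' = {1, 3, 4, 5, 6, 7, 8, 10, 11, 12, 15, 16, 17, 18}. The correct De Morgan law is (A ∪ B)' = A' ∩ B'.


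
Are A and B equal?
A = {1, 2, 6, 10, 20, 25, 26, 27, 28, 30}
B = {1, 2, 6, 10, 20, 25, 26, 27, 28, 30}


Two sets are equal iff they have exactly the same elements.
A = {1, 2, 6, 10, 20, 25, 26, 27, 28, 30}
B = {1, 2, 6, 10, 20, 25, 26, 27, 28, 30}
Same elements → A = B

Yes, A = B


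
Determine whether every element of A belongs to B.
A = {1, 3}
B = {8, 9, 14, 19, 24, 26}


A ⊆ B means every element of A is in B.
Elements in A not in B: {1, 3}
So A ⊄ B.

No, A ⊄ B


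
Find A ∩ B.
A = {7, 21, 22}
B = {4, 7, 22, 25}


A ∩ B = elements in both A and B
A = {7, 21, 22}
B = {4, 7, 22, 25}
A ∩ B = {7, 22}

A ∩ B = {7, 22}


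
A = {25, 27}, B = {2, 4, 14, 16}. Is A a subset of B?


A ⊆ B means every element of A is in B.
Elements in A not in B: {25, 27}
So A ⊄ B.

No, A ⊄ B


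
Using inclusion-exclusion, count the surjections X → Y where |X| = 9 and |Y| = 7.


n = |X| = 9, k = |Y| = 7. Surjections via inclusion-exclusion:
S(n,k) = Σ(-1)^i × C(k,i) × (k-i)^n, i=0 to k
i=0: (-1)^0×C(7,0)×7^9 = 40353607
i=1: (-1)^1×C(7,1)×6^9 = -70543872
i=2: (-1)^2×C(7,2)×5^9 = 41015625
i=3: (-1)^3×C(7,3)×4^9 = -9175040
i=4: (-1)^4×C(7,4)×3^9 = 688905
i=5: (-1)^5×C(7,5)×2^9 = -10752
i=6: (-1)^6×C(7,6)×1^9 = 7
i=7: (-1)^7×C(7,7)×0^9 = 0
Total = 2328480

Number of surjections = 2328480


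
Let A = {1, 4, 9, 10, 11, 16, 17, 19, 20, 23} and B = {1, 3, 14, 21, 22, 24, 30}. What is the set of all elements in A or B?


A ∪ B = all elements in A or B (or both)
A = {1, 4, 9, 10, 11, 16, 17, 19, 20, 23}
B = {1, 3, 14, 21, 22, 24, 30}
A ∪ B = {1, 3, 4, 9, 10, 11, 14, 16, 17, 19, 20, 21, 22, 23, 24, 30}

A ∪ B = {1, 3, 4, 9, 10, 11, 14, 16, 17, 19, 20, 21, 22, 23, 24, 30}


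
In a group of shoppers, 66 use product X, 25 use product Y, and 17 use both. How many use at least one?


|A ∪ B| = |A| + |B| - |A ∩ B|
= 66 + 25 - 17
= 74

|A ∪ B| = 74


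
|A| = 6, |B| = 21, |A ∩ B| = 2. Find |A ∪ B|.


|A ∪ B| = |A| + |B| - |A ∩ B|
= 6 + 21 - 2
= 25

|A ∪ B| = 25


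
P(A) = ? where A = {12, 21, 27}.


|A| = 3, so |P(A)| = 2^3 = 8
Enumerate subsets by cardinality (0 to 3):
∅, {12}, {21}, {27}, {12, 21}, {12, 27}, {21, 27}, {12, 21, 27}

P(A) has 8 subsets: ∅, {12}, {21}, {27}, {12, 21}, {12, 27}, {21, 27}, {12, 21, 27}


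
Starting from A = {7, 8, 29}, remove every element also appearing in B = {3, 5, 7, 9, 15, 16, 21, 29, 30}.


A \ B = elements in A but not in B
A = {7, 8, 29}
B = {3, 5, 7, 9, 15, 16, 21, 29, 30}
Remove from A any elements in B
A \ B = {8}

A \ B = {8}


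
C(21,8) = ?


C(n,k) = n! / (k!(n-k)!)
C(21,8) = 21! / (8!13!)
= 203490

C(21,8) = 203490


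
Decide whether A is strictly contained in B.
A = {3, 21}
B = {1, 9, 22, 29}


A ⊂ B requires: A ⊆ B AND A ≠ B.
A ⊆ B? No
A ⊄ B, so A is not a proper subset.

No, A is not a proper subset of B


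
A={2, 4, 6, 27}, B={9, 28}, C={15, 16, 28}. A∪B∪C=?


A ∪ B = {2, 4, 6, 9, 27, 28}
(A ∪ B) ∪ C = {2, 4, 6, 9, 15, 16, 27, 28}

A ∪ B ∪ C = {2, 4, 6, 9, 15, 16, 27, 28}


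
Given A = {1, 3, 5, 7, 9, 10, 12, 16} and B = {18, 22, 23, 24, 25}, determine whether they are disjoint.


Disjoint means A ∩ B = ∅.
A ∩ B = ∅
A ∩ B = ∅, so A and B are disjoint.

Yes, A and B are disjoint


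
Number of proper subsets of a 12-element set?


Total subsets = 2^n = 2^12 = 4096
Proper subsets exclude the set itself: 2^n - 1
= 4096 - 1
= 4095

Number of proper subsets = 4095


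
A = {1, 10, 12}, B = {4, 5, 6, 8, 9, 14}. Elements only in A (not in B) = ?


A = {1, 10, 12}
B = {4, 5, 6, 8, 9, 14}
Region: only in A (not in B)
Elements: {1, 10, 12}

Elements only in A (not in B): {1, 10, 12}


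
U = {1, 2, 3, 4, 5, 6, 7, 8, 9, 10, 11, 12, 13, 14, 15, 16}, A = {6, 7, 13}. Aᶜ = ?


Aᶜ = U \ A = elements in U but not in A
U = {1, 2, 3, 4, 5, 6, 7, 8, 9, 10, 11, 12, 13, 14, 15, 16}
A = {6, 7, 13}
Aᶜ = {1, 2, 3, 4, 5, 8, 9, 10, 11, 12, 14, 15, 16}

Aᶜ = {1, 2, 3, 4, 5, 8, 9, 10, 11, 12, 14, 15, 16}


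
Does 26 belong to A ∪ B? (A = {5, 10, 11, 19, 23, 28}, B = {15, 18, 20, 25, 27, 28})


A = {5, 10, 11, 19, 23, 28}, B = {15, 18, 20, 25, 27, 28}
A ∪ B = all elements in A or B
A ∪ B = {5, 10, 11, 15, 18, 19, 20, 23, 25, 27, 28}
Checking if 26 ∈ A ∪ B
26 is not in A ∪ B → False

26 ∉ A ∪ B


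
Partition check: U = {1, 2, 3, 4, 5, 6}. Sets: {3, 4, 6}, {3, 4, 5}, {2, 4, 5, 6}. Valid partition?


A partition requires: (1) non-empty parts, (2) pairwise disjoint, (3) union = U
Parts: {3, 4, 6}, {3, 4, 5}, {2, 4, 5, 6}
Union of parts: {2, 3, 4, 5, 6}
U = {1, 2, 3, 4, 5, 6}
All non-empty? True
Pairwise disjoint? False
Covers U? False

No, not a valid partition


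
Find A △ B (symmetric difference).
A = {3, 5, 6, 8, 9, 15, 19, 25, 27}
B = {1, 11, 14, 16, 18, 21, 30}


A △ B = (A \ B) ∪ (B \ A) = elements in exactly one of A or B
A \ B = {3, 5, 6, 8, 9, 15, 19, 25, 27}
B \ A = {1, 11, 14, 16, 18, 21, 30}
A △ B = {1, 3, 5, 6, 8, 9, 11, 14, 15, 16, 18, 19, 21, 25, 27, 30}

A △ B = {1, 3, 5, 6, 8, 9, 11, 14, 15, 16, 18, 19, 21, 25, 27, 30}


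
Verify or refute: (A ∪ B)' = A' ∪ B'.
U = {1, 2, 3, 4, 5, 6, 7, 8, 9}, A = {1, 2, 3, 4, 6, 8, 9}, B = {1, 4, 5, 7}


LHS: A ∪ B = {1, 2, 3, 4, 5, 6, 7, 8, 9}
(A ∪ B)' = U \ (A ∪ B) = ∅
A' = {5, 7}, B' = {2, 3, 6, 8, 9}
Claimed RHS: A' ∪ B' = {2, 3, 5, 6, 7, 8, 9}
Identity is INVALID: LHS = ∅ but the RHS claimed here equals {2, 3, 5, 6, 7, 8, 9}. The correct form is (A ∪ B)' = A' ∩ B'.

Identity is invalid: (A ∪ B)' = ∅ but A' ∪ B' = {2, 3, 5, 6, 7, 8, 9}. The correct De Morgan law is (A ∪ B)' = A' ∩ B'.


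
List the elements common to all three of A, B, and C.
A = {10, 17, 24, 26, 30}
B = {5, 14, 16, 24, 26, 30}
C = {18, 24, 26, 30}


A ∩ B = {24, 26, 30}
(A ∩ B) ∩ C = {24, 26, 30}

A ∩ B ∩ C = {24, 26, 30}


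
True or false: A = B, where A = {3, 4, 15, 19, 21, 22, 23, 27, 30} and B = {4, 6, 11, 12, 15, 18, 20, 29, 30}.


Two sets are equal iff they have exactly the same elements.
A = {3, 4, 15, 19, 21, 22, 23, 27, 30}
B = {4, 6, 11, 12, 15, 18, 20, 29, 30}
Differences: {3, 6, 11, 12, 18, 19, 20, 21, 22, 23, 27, 29}
A ≠ B

No, A ≠ B


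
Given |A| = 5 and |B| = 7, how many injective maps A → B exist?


An injection sends each of |A| = 5 inputs to a distinct output in B.
# injections = |B|·(|B|-1)·…·(|B|-|A|+1) = 7! / (7 - 5)!
= 7 × 6 × 5 × 4 × 3
= 2520

Number of injections = 2520
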